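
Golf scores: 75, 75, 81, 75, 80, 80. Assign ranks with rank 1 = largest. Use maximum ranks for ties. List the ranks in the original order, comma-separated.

Sorted (descending): 81, 80, 80, 75, 75, 75
The 2 values of 80 occupy positions 2–3 → each gets rank 3.
The 3 values of 75 occupy positions 4–6 → each gets rank 6.

6, 6, 1, 6, 3, 3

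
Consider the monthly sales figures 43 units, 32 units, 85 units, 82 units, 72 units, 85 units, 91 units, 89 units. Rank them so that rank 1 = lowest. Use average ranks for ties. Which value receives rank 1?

32

Sorted (ascending): 32, 43, 72, 82, 85, 85, 89, 91
The 2 values of 85 occupy positions 5–6 → average rank (5+6)/2 = 5.5.
Rank 1 → value 32.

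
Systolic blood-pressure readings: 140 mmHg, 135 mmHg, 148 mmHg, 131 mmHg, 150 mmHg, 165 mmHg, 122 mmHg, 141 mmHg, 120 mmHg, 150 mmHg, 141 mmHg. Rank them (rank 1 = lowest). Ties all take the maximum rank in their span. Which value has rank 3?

Sorted (ascending): 120, 122, 131, 135, 140, 141, 141, 148, 150, 150, 165
The 2 values of 141 occupy positions 6–7 → each gets rank 7.
The 2 values of 150 occupy positions 9–10 → each gets rank 10.
Rank 3 → value 131.

131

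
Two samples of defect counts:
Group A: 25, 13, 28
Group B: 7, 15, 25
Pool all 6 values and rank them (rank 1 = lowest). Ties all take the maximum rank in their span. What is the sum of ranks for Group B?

Sorted (ascending): 7, 13, 15, 25, 25, 28
The 2 values of 25 occupy positions 4–5 → each gets rank 5.
Group B values → pooled ranks: 7→1, 15→3, 25→5
Rank sum = 1 + 3 + 5 = 9

9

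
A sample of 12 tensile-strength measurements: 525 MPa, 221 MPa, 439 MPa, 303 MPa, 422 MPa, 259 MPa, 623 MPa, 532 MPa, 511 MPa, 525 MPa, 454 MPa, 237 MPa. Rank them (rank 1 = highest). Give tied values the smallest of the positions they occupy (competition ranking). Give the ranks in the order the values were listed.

3, 12, 7, 9, 8, 10, 1, 2, 5, 3, 6, 11

Sorted (descending): 623, 532, 525, 525, 511, 454, 439, 422, 303, 259, 237, 221
The 2 values of 525 occupy positions 3–4 → each gets rank 3.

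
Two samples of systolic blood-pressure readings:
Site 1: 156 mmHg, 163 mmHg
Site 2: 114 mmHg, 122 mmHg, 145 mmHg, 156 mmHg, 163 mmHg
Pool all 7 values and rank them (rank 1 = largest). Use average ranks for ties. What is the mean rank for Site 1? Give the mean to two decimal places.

Sorted (descending): 163, 163, 156, 156, 145, 122, 114
The 2 values of 163 occupy positions 1–2 → average rank (1+2)/2 = 1.5.
The 2 values of 156 occupy positions 3–4 → average rank (3+4)/2 = 3.5.
Site 1 values → pooled ranks: 156→3.5, 163→1.5
Mean rank = (3.5 + 1.5) / 2 = 2.50

2.50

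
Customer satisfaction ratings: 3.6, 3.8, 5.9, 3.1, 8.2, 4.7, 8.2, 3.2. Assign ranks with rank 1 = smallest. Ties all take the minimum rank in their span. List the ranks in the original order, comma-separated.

3, 4, 6, 1, 7, 5, 7, 2

Sorted (ascending): 3.1, 3.2, 3.6, 3.8, 4.7, 5.9, 8.2, 8.2
The 2 values of 8.2 occupy positions 7–8 → each gets rank 7.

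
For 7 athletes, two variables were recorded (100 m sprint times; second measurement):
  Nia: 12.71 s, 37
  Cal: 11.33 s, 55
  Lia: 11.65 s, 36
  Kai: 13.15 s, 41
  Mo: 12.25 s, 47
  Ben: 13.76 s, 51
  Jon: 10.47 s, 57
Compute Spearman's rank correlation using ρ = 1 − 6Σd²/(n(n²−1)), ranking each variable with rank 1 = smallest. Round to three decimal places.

Ranks of variable 1: 5, 2, 3, 6, 4, 7, 1
Ranks of variable 2: 2, 6, 1, 3, 4, 5, 7
d = r₁ − r₂: 3, -4, 2, 3, 0, 2, -6
d²: 9, 16, 4, 9, 0, 4, 36; Σd² = 78
ρ = 1 − 6·78/(7·48) = 1 − 468/336 = -0.393

-0.393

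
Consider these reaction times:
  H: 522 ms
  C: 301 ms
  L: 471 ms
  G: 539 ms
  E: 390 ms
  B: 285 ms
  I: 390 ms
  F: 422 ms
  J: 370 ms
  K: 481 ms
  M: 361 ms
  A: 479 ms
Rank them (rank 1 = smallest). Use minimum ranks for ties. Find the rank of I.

5

Sorted (ascending): 285, 301, 361, 370, 390, 390, 422, 471, 479, 481, 522, 539
The 2 values of 390 occupy positions 5–6 → each gets rank 5.
I has value 390 ms → rank 5.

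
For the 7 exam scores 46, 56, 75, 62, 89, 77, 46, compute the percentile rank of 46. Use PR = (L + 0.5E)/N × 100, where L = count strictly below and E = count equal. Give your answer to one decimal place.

14.3

N = 7.
Strictly below 46: 0. Equal to 46: 2.
PR = (0 + 0.5·2)/7 × 100 = 14.3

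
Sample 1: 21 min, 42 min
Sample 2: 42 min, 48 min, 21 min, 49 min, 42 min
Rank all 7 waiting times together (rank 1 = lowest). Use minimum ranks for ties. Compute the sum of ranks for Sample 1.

Sorted (ascending): 21, 21, 42, 42, 42, 48, 49
The 2 values of 21 occupy positions 1–2 → each gets rank 1.
The 3 values of 42 occupy positions 3–5 → each gets rank 3.
Sample 1 values → pooled ranks: 21→1, 42→3
Rank sum = 1 + 3 = 4

4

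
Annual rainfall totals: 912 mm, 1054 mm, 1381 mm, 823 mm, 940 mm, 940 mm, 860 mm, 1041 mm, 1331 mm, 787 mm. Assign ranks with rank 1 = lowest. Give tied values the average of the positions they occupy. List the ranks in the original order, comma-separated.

4, 8, 10, 2, 5.5, 5.5, 3, 7, 9, 1

Sorted (ascending): 787, 823, 860, 912, 940, 940, 1041, 1054, 1331, 1381
The 2 values of 940 occupy positions 5–6 → average rank (5+6)/2 = 5.5.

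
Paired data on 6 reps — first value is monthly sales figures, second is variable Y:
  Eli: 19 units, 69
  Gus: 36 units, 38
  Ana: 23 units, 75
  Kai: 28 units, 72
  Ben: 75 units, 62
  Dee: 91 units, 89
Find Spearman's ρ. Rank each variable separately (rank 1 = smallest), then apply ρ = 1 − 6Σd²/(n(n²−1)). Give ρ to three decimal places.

0.086

Ranks of variable 1: 1, 4, 2, 3, 5, 6
Ranks of variable 2: 3, 1, 5, 4, 2, 6
d = r₁ − r₂: -2, 3, -3, -1, 3, 0
d²: 4, 9, 9, 1, 9, 0; Σd² = 32
ρ = 1 − 6·32/(6·35) = 1 − 192/210 = 0.086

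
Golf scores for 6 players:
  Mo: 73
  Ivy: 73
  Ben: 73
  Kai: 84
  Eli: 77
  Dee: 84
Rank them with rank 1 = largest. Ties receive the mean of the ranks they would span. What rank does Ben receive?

Sorted (descending): 84, 84, 77, 73, 73, 73
The 2 values of 84 occupy positions 1–2 → average rank (1+2)/2 = 1.5.
The 3 values of 73 occupy positions 4–6 → average rank 5.
Ben has value 73 → rank 5.

5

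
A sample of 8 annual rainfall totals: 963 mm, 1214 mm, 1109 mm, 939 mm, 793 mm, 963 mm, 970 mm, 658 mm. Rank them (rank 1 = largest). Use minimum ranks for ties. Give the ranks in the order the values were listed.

4, 1, 2, 6, 7, 4, 3, 8

Sorted (descending): 1214, 1109, 970, 963, 963, 939, 793, 658
The 2 values of 963 occupy positions 4–5 → each gets rank 4.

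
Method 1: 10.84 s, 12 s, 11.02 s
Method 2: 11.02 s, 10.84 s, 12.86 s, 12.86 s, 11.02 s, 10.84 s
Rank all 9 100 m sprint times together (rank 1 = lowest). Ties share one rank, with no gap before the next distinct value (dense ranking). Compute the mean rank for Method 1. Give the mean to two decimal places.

2.00

Sorted (ascending): 10.84, 10.84, 10.84, 11.02, 11.02, 11.02, 12, 12.86, 12.86
The 3 values of 10.84 share dense rank 1.
The 3 values of 11.02 share dense rank 2.
The 2 values of 12.86 share dense rank 4.
Remaining distinct values take the next consecutive integers.
Method 1 values → pooled ranks: 10.84→1, 12→3, 11.02→2
Mean rank = (1 + 3 + 2) / 3 = 2.00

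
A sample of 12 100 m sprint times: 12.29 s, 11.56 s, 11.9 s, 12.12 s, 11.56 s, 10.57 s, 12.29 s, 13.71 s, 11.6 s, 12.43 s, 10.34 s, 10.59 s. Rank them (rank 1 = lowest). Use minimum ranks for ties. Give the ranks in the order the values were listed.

9, 4, 7, 8, 4, 2, 9, 12, 6, 11, 1, 3

Sorted (ascending): 10.34, 10.57, 10.59, 11.56, 11.56, 11.6, 11.9, 12.12, 12.29, 12.29, 12.43, 13.71
The 2 values of 11.56 occupy positions 4–5 → each gets rank 4.
The 2 values of 12.29 occupy positions 9–10 → each gets rank 9.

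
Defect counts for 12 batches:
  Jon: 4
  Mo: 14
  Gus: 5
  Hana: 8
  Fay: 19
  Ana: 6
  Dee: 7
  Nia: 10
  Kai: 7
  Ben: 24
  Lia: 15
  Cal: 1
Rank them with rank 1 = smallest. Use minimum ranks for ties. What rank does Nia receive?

8

Sorted (ascending): 1, 4, 5, 6, 7, 7, 8, 10, 14, 15, 19, 24
The 2 values of 7 occupy positions 5–6 → each gets rank 5.
Nia has value 10 → rank 8.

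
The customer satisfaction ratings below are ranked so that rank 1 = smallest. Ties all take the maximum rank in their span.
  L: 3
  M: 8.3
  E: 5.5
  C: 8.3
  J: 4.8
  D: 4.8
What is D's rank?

3

Sorted (ascending): 3, 4.8, 4.8, 5.5, 8.3, 8.3
The 2 values of 4.8 occupy positions 2–3 → each gets rank 3.
The 2 values of 8.3 occupy positions 5–6 → each gets rank 6.
D has value 4.8 → rank 3.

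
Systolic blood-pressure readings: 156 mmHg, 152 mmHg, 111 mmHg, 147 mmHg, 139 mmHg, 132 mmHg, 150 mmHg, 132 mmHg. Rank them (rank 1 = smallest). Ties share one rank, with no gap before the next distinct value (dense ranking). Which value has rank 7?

Sorted (ascending): 111, 132, 132, 139, 147, 150, 152, 156
The 2 values of 132 share dense rank 2.
Remaining distinct values take the next consecutive integers.
Rank 7 → value 156.

156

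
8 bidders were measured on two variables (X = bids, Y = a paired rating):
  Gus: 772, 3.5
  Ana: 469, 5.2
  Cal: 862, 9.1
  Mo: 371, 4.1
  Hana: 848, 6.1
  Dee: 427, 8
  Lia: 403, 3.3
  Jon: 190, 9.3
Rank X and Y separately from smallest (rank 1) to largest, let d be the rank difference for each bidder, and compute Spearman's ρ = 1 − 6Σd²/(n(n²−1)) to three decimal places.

Ranks of variable 1: 6, 5, 8, 2, 7, 4, 3, 1
Ranks of variable 2: 2, 4, 7, 3, 5, 6, 1, 8
d = r₁ − r₂: 4, 1, 1, -1, 2, -2, 2, -7
d²: 16, 1, 1, 1, 4, 4, 4, 49; Σd² = 80
ρ = 1 − 6·80/(8·63) = 1 − 480/504 = 0.048

0.048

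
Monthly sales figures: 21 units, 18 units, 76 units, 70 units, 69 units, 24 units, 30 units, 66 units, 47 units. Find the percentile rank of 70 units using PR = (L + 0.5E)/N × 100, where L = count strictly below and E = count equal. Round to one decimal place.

83.3

N = 9.
Strictly below 70: 7. Equal to 70: 1.
PR = (7 + 0.5·1)/9 × 100 = 83.3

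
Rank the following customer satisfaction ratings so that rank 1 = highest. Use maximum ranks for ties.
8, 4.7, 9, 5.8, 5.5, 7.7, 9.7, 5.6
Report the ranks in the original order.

3, 8, 2, 5, 7, 4, 1, 6

Sorted (descending): 9.7, 9, 8, 7.7, 5.8, 5.6, 5.5, 4.7
No ties — each value takes its position as its rank.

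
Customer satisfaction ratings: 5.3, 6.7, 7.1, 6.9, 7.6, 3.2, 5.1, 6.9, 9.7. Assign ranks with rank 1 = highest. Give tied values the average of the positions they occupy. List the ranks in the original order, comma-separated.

Sorted (descending): 9.7, 7.6, 7.1, 6.9, 6.9, 6.7, 5.3, 5.1, 3.2
The 2 values of 6.9 occupy positions 4–5 → average rank (4+5)/2 = 4.5.

7, 6, 3, 4.5, 2, 9, 8, 4.5, 1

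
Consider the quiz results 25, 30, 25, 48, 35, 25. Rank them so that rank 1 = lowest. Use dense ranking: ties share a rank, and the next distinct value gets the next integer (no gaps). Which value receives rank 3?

35

Sorted (ascending): 25, 25, 25, 30, 35, 48
The 3 values of 25 share dense rank 1.
Remaining distinct values take the next consecutive integers.
Rank 3 → value 35.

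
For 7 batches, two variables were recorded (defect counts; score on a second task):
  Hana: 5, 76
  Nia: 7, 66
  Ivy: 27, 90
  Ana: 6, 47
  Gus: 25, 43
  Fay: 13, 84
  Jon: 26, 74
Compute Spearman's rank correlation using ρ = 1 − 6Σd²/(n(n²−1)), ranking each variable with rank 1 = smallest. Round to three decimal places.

Ranks of variable 1: 1, 3, 7, 2, 5, 4, 6
Ranks of variable 2: 5, 3, 7, 2, 1, 6, 4
d = r₁ − r₂: -4, 0, 0, 0, 4, -2, 2
d²: 16, 0, 0, 0, 16, 4, 4; Σd² = 40
ρ = 1 − 6·40/(7·48) = 1 − 240/336 = 0.286

0.286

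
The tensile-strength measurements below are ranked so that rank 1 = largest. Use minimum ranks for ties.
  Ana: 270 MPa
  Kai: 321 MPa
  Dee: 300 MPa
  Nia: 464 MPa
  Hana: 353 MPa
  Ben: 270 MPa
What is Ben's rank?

Sorted (descending): 464, 353, 321, 300, 270, 270
The 2 values of 270 occupy positions 5–6 → each gets rank 5.
Ben has value 270 MPa → rank 5.

5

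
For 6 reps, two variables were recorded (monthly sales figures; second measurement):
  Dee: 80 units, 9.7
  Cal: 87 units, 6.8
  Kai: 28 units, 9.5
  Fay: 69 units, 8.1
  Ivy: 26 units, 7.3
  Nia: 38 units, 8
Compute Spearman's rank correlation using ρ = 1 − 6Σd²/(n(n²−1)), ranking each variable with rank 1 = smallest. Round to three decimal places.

-0.029

Ranks of variable 1: 5, 6, 2, 4, 1, 3
Ranks of variable 2: 6, 1, 5, 4, 2, 3
d = r₁ − r₂: -1, 5, -3, 0, -1, 0
d²: 1, 25, 9, 0, 1, 0; Σd² = 36
ρ = 1 − 6·36/(6·35) = 1 − 216/210 = -0.029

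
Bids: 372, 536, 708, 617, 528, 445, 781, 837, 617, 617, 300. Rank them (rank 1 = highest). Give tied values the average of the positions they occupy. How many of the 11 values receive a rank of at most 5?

Sorted (descending): 837, 781, 708, 617, 617, 617, 536, 528, 445, 372, 300
The 3 values of 617 occupy positions 4–6 → average rank 5.
Ranks ≤ 5: {1, 2, 3, 5, 5, 5} → 6 values.

6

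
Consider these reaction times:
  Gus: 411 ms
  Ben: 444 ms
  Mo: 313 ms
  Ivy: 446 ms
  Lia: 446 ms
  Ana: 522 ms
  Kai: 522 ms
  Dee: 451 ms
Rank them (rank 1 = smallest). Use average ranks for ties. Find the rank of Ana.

Sorted (ascending): 313, 411, 444, 446, 446, 451, 522, 522
The 2 values of 446 occupy positions 4–5 → average rank (4+5)/2 = 4.5.
The 2 values of 522 occupy positions 7–8 → average rank (7+8)/2 = 7.5.
Ana has value 522 ms → rank 7.5.

7.5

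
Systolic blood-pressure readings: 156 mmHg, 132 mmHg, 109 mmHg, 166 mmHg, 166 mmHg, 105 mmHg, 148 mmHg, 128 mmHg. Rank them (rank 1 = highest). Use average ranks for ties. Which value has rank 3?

156

Sorted (descending): 166, 166, 156, 148, 132, 128, 109, 105
The 2 values of 166 occupy positions 1–2 → average rank (1+2)/2 = 1.5.
Rank 3 → value 156.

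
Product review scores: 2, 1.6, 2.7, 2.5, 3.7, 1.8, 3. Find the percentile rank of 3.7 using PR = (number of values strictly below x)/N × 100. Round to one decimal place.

N = 7.
Strictly below 3.7: 6. Equal to 3.7: 1.
PR = 6/7 × 100 = 85.7

85.7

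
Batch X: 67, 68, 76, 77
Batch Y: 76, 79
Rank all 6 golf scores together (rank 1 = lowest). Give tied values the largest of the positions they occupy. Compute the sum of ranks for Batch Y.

Sorted (ascending): 67, 68, 76, 76, 77, 79
The 2 values of 76 occupy positions 3–4 → each gets rank 4.
Batch Y values → pooled ranks: 76→4, 79→6
Rank sum = 4 + 6 = 10

10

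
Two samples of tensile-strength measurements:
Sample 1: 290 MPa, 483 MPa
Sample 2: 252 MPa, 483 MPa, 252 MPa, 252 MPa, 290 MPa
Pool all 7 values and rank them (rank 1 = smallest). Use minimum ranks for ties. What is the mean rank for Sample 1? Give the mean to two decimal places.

5.00

Sorted (ascending): 252, 252, 252, 290, 290, 483, 483
The 3 values of 252 occupy positions 1–3 → each gets rank 1.
The 2 values of 290 occupy positions 4–5 → each gets rank 4.
The 2 values of 483 occupy positions 6–7 → each gets rank 6.
Sample 1 values → pooled ranks: 290→4, 483→6
Mean rank = (4 + 6) / 2 = 5.00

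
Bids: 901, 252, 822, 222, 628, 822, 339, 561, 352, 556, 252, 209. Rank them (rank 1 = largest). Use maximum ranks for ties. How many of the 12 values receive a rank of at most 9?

Sorted (descending): 901, 822, 822, 628, 561, 556, 352, 339, 252, 252, 222, 209
The 2 values of 822 occupy positions 2–3 → each gets rank 3.
The 2 values of 252 occupy positions 9–10 → each gets rank 10.
Ranks ≤ 9: {1, 3, 3, 4, 5, 6, 7, 8} → 8 values.

8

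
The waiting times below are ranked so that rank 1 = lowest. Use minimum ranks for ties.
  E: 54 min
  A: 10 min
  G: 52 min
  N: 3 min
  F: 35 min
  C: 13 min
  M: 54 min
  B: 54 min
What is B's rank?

6

Sorted (ascending): 3, 10, 13, 35, 52, 54, 54, 54
The 3 values of 54 occupy positions 6–8 → each gets rank 6.
B has value 54 min → rank 6.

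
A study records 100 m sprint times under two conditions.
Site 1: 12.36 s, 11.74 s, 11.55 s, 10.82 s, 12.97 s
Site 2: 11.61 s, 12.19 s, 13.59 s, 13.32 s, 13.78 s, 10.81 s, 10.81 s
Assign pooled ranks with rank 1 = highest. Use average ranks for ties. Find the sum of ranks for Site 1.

Sorted (descending): 13.78, 13.59, 13.32, 12.97, 12.36, 12.19, 11.74, 11.61, 11.55, 10.82, 10.81, 10.81
The 2 values of 10.81 occupy positions 11–12 → average rank (11+12)/2 = 11.5.
Site 1 values → pooled ranks: 12.36→5, 11.74→7, 11.55→9, 10.82→10, 12.97→4
Rank sum = 5 + 7 + 9 + 10 + 4 = 35

35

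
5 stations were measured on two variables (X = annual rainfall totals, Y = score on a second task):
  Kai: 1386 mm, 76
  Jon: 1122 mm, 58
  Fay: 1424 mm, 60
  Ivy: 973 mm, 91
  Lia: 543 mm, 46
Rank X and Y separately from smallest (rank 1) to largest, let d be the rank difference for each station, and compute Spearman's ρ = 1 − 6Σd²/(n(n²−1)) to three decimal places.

Ranks of variable 1: 4, 3, 5, 2, 1
Ranks of variable 2: 4, 2, 3, 5, 1
d = r₁ − r₂: 0, 1, 2, -3, 0
d²: 0, 1, 4, 9, 0; Σd² = 14
ρ = 1 − 6·14/(5·24) = 1 − 84/120 = 0.300

0.300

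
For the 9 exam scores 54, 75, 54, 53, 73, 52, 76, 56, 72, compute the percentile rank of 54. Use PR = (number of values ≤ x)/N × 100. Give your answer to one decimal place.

N = 9.
Strictly below 54: 2. Equal to 54: 2.
PR = 4/9 × 100 = 44.4

44.4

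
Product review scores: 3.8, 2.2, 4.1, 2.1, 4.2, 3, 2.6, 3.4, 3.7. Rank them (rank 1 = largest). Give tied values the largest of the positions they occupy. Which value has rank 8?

2.2

Sorted (descending): 4.2, 4.1, 3.8, 3.7, 3.4, 3, 2.6, 2.2, 2.1
No ties — each value takes its position as its rank.
Rank 8 → value 2.2.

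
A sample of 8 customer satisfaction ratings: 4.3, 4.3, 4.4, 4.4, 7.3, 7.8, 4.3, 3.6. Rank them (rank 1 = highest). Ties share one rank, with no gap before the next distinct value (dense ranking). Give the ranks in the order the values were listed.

4, 4, 3, 3, 2, 1, 4, 5

Sorted (descending): 7.8, 7.3, 4.4, 4.4, 4.3, 4.3, 4.3, 3.6
The 2 values of 4.4 share dense rank 3.
The 3 values of 4.3 share dense rank 4.
Remaining distinct values take the next consecutive integers.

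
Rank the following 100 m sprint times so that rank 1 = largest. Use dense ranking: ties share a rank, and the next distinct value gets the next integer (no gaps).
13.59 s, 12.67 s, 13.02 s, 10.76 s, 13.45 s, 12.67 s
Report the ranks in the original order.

Sorted (descending): 13.59, 13.45, 13.02, 12.67, 12.67, 10.76
The 2 values of 12.67 share dense rank 4.
Remaining distinct values take the next consecutive integers.

1, 4, 3, 5, 2, 4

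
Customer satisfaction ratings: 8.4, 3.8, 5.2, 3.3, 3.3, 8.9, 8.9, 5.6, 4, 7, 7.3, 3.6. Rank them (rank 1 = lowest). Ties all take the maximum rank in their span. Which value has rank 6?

5.2

Sorted (ascending): 3.3, 3.3, 3.6, 3.8, 4, 5.2, 5.6, 7, 7.3, 8.4, 8.9, 8.9
The 2 values of 3.3 occupy positions 1–2 → each gets rank 2.
The 2 values of 8.9 occupy positions 11–12 → each gets rank 12.
Rank 6 → value 5.2.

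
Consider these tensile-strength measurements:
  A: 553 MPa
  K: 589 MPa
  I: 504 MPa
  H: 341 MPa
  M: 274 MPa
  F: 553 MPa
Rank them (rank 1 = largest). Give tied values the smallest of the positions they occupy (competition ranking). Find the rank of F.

2

Sorted (descending): 589, 553, 553, 504, 341, 274
The 2 values of 553 occupy positions 2–3 → each gets rank 2.
F has value 553 MPa → rank 2.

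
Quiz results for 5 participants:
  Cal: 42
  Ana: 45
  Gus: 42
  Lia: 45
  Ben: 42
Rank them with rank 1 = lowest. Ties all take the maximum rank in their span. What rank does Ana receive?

Sorted (ascending): 42, 42, 42, 45, 45
The 3 values of 42 occupy positions 1–3 → each gets rank 3.
The 2 values of 45 occupy positions 4–5 → each gets rank 5.
Ana has value 45 → rank 5.

5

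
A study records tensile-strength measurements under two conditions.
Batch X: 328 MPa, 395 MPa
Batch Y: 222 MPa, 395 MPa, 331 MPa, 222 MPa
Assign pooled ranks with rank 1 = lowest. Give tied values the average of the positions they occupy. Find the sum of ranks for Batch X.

8.5

Sorted (ascending): 222, 222, 328, 331, 395, 395
The 2 values of 222 occupy positions 1–2 → average rank (1+2)/2 = 1.5.
The 2 values of 395 occupy positions 5–6 → average rank (5+6)/2 = 5.5.
Batch X values → pooled ranks: 328→3, 395→5.5
Rank sum = 3 + 5.5 = 8.5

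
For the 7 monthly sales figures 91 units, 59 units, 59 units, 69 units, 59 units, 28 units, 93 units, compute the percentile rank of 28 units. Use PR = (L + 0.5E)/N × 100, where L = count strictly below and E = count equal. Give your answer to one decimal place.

7.1

N = 7.
Strictly below 28: 0. Equal to 28: 1.
PR = (0 + 0.5·1)/7 × 100 = 7.1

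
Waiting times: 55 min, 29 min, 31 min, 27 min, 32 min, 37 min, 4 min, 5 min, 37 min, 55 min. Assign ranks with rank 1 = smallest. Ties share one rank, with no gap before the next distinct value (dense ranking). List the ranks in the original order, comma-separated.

8, 4, 5, 3, 6, 7, 1, 2, 7, 8

Sorted (ascending): 4, 5, 27, 29, 31, 32, 37, 37, 55, 55
The 2 values of 37 share dense rank 7.
The 2 values of 55 share dense rank 8.
Remaining distinct values take the next consecutive integers.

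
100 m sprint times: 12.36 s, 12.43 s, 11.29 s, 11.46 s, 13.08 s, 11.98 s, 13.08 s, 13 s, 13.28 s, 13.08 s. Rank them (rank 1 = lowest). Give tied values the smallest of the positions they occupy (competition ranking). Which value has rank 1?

Sorted (ascending): 11.29, 11.46, 11.98, 12.36, 12.43, 13, 13.08, 13.08, 13.08, 13.28
The 3 values of 13.08 occupy positions 7–9 → each gets rank 7.
Rank 1 → value 11.29.

11.29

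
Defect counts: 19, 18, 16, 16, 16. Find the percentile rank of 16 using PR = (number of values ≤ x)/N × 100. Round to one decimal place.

60.0

N = 5.
Strictly below 16: 0. Equal to 16: 3.
PR = 3/5 × 100 = 60.0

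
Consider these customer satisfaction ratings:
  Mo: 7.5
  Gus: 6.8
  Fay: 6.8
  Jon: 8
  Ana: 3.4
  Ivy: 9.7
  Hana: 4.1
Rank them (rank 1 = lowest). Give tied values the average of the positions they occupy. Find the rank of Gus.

Sorted (ascending): 3.4, 4.1, 6.8, 6.8, 7.5, 8, 9.7
The 2 values of 6.8 occupy positions 3–4 → average rank (3+4)/2 = 3.5.
Gus has value 6.8 → rank 3.5.

3.5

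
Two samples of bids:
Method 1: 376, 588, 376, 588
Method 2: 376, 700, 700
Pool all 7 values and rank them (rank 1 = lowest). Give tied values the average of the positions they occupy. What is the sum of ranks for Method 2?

Sorted (ascending): 376, 376, 376, 588, 588, 700, 700
The 3 values of 376 occupy positions 1–3 → average rank 2.
The 2 values of 588 occupy positions 4–5 → average rank (4+5)/2 = 4.5.
The 2 values of 700 occupy positions 6–7 → average rank (6+7)/2 = 6.5.
Method 2 values → pooled ranks: 376→2, 700→6.5, 700→6.5
Rank sum = 2 + 6.5 + 6.5 = 15

15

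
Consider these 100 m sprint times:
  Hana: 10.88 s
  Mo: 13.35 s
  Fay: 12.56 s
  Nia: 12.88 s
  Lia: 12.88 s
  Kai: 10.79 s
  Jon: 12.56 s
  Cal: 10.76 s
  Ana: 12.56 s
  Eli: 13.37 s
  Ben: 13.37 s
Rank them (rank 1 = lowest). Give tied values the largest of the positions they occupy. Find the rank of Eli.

11

Sorted (ascending): 10.76, 10.79, 10.88, 12.56, 12.56, 12.56, 12.88, 12.88, 13.35, 13.37, 13.37
The 3 values of 12.56 occupy positions 4–6 → each gets rank 6.
The 2 values of 12.88 occupy positions 7–8 → each gets rank 8.
The 2 values of 13.37 occupy positions 10–11 → each gets rank 11.
Eli has value 13.37 s → rank 11.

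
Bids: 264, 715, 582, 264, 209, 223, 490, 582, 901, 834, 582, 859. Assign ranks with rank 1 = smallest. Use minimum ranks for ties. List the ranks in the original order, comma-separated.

3, 9, 6, 3, 1, 2, 5, 6, 12, 10, 6, 11

Sorted (ascending): 209, 223, 264, 264, 490, 582, 582, 582, 715, 834, 859, 901
The 2 values of 264 occupy positions 3–4 → each gets rank 3.
The 3 values of 582 occupy positions 6–8 → each gets rank 6.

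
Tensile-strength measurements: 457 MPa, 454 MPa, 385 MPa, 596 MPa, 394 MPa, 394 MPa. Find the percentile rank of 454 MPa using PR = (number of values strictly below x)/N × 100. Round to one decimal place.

N = 6.
Strictly below 454: 3. Equal to 454: 1.
PR = 3/6 × 100 = 50.0

50.0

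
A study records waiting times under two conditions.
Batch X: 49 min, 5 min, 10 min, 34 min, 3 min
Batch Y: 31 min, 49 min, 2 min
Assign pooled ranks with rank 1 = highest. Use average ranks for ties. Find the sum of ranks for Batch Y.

Sorted (descending): 49, 49, 34, 31, 10, 5, 3, 2
The 2 values of 49 occupy positions 1–2 → average rank (1+2)/2 = 1.5.
Batch Y values → pooled ranks: 31→4, 49→1.5, 2→8
Rank sum = 4 + 1.5 + 8 = 13.5

13.5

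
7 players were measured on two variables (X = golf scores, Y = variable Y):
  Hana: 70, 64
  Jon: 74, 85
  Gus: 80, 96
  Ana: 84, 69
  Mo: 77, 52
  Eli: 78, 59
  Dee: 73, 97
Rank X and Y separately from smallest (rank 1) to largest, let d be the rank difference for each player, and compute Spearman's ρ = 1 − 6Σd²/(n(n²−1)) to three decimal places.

Ranks of variable 1: 1, 3, 6, 7, 4, 5, 2
Ranks of variable 2: 3, 5, 6, 4, 1, 2, 7
d = r₁ − r₂: -2, -2, 0, 3, 3, 3, -5
d²: 4, 4, 0, 9, 9, 9, 25; Σd² = 60
ρ = 1 − 6·60/(7·48) = 1 − 360/336 = -0.071

-0.071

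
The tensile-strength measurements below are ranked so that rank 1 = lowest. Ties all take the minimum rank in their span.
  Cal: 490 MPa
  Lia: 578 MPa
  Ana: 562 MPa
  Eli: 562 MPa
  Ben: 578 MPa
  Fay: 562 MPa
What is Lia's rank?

Sorted (ascending): 490, 562, 562, 562, 578, 578
The 3 values of 562 occupy positions 2–4 → each gets rank 2.
The 2 values of 578 occupy positions 5–6 → each gets rank 5.
Lia has value 578 MPa → rank 5.

5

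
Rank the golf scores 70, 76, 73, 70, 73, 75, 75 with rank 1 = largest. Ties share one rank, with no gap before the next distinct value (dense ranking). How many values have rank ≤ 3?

Sorted (descending): 76, 75, 75, 73, 73, 70, 70
The 2 values of 75 share dense rank 2.
The 2 values of 73 share dense rank 3.
The 2 values of 70 share dense rank 4.
Remaining distinct values take the next consecutive integers.
Ranks ≤ 3: {1, 2, 2, 3, 3} → 5 values.

5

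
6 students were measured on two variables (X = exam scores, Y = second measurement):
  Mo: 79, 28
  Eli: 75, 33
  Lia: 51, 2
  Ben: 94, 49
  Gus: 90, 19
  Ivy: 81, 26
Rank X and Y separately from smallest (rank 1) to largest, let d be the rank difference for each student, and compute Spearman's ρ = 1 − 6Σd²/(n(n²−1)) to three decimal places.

Ranks of variable 1: 3, 2, 1, 6, 5, 4
Ranks of variable 2: 4, 5, 1, 6, 2, 3
d = r₁ − r₂: -1, -3, 0, 0, 3, 1
d²: 1, 9, 0, 0, 9, 1; Σd² = 20
ρ = 1 − 6·20/(6·35) = 1 − 120/210 = 0.429

0.429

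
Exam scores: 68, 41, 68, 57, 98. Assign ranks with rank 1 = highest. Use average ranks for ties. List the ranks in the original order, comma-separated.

2.5, 5, 2.5, 4, 1

Sorted (descending): 98, 68, 68, 57, 41
The 2 values of 68 occupy positions 2–3 → average rank (2+3)/2 = 2.5.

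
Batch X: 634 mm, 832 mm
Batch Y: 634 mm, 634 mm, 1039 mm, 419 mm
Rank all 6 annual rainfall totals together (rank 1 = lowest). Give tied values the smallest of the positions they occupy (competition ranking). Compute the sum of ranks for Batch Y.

Sorted (ascending): 419, 634, 634, 634, 832, 1039
The 3 values of 634 occupy positions 2–4 → each gets rank 2.
Batch Y values → pooled ranks: 634→2, 634→2, 1039→6, 419→1
Rank sum = 2 + 2 + 6 + 1 = 11

11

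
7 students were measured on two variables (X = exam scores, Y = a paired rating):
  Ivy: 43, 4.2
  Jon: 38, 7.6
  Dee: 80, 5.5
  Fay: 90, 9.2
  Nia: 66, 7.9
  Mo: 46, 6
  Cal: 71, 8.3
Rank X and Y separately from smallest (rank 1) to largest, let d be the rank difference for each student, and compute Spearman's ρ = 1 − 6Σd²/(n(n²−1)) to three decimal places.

Ranks of variable 1: 2, 1, 6, 7, 4, 3, 5
Ranks of variable 2: 1, 4, 2, 7, 5, 3, 6
d = r₁ − r₂: 1, -3, 4, 0, -1, 0, -1
d²: 1, 9, 16, 0, 1, 0, 1; Σd² = 28
ρ = 1 − 6·28/(7·48) = 1 − 168/336 = 0.500

0.500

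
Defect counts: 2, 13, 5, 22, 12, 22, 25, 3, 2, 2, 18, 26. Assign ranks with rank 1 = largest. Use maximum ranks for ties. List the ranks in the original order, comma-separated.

Sorted (descending): 26, 25, 22, 22, 18, 13, 12, 5, 3, 2, 2, 2
The 2 values of 22 occupy positions 3–4 → each gets rank 4.
The 3 values of 2 occupy positions 10–12 → each gets rank 12.

12, 6, 8, 4, 7, 4, 2, 9, 12, 12, 5, 1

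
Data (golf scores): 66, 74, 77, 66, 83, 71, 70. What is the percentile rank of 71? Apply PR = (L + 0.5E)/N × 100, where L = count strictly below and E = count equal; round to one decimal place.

N = 7.
Strictly below 71: 3. Equal to 71: 1.
PR = (3 + 0.5·1)/7 × 100 = 50.0

50.0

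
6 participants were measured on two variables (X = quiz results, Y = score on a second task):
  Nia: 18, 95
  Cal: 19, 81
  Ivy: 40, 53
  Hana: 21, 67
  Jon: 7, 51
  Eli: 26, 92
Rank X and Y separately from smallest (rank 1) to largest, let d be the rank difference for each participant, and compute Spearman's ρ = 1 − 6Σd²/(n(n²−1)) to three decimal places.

Ranks of variable 1: 2, 3, 6, 4, 1, 5
Ranks of variable 2: 6, 4, 2, 3, 1, 5
d = r₁ − r₂: -4, -1, 4, 1, 0, 0
d²: 16, 1, 16, 1, 0, 0; Σd² = 34
ρ = 1 − 6·34/(6·35) = 1 − 204/210 = 0.029

0.029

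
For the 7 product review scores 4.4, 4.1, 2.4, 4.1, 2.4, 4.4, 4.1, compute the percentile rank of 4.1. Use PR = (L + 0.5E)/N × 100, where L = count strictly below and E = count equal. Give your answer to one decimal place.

N = 7.
Strictly below 4.1: 2. Equal to 4.1: 3.
PR = (2 + 0.5·3)/7 × 100 = 50.0

50.0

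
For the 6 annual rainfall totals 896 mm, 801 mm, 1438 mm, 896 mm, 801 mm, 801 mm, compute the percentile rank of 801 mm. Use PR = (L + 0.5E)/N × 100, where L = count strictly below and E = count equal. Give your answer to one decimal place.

25.0

N = 6.
Strictly below 801: 0. Equal to 801: 3.
PR = (0 + 0.5·3)/6 × 100 = 25.0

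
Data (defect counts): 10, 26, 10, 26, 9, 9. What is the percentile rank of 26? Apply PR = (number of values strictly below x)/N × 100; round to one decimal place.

66.7

N = 6.
Strictly below 26: 4. Equal to 26: 2.
PR = 4/6 × 100 = 66.7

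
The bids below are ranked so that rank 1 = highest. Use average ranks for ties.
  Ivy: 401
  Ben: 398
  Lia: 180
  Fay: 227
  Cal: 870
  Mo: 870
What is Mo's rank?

1.5

Sorted (descending): 870, 870, 401, 398, 227, 180
The 2 values of 870 occupy positions 1–2 → average rank (1+2)/2 = 1.5.
Mo has value 870 → rank 1.5.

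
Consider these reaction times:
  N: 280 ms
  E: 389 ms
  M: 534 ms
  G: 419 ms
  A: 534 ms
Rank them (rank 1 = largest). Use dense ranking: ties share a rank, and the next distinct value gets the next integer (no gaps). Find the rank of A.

Sorted (descending): 534, 534, 419, 389, 280
The 2 values of 534 share dense rank 1.
Remaining distinct values take the next consecutive integers.
A has value 534 ms → rank 1.

1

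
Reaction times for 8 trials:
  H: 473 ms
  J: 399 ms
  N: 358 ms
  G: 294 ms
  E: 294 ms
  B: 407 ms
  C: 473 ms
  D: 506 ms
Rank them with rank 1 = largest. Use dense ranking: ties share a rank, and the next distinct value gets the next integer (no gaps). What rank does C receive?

2

Sorted (descending): 506, 473, 473, 407, 399, 358, 294, 294
The 2 values of 473 share dense rank 2.
The 2 values of 294 share dense rank 6.
Remaining distinct values take the next consecutive integers.
C has value 473 ms → rank 2.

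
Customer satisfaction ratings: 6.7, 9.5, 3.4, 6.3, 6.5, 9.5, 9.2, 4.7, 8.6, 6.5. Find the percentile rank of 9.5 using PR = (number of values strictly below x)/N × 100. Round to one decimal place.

80.0

N = 10.
Strictly below 9.5: 8. Equal to 9.5: 2.
PR = 8/10 × 100 = 80.0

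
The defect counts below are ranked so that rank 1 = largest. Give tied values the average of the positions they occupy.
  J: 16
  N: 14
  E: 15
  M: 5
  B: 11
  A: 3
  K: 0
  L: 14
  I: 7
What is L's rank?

Sorted (descending): 16, 15, 14, 14, 11, 7, 5, 3, 0
The 2 values of 14 occupy positions 3–4 → average rank (3+4)/2 = 3.5.
L has value 14 → rank 3.5.

3.5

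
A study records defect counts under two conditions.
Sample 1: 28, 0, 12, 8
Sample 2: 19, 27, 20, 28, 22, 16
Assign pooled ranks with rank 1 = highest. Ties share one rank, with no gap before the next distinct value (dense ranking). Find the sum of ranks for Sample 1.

25

Sorted (descending): 28, 28, 27, 22, 20, 19, 16, 12, 8, 0
The 2 values of 28 share dense rank 1.
Remaining distinct values take the next consecutive integers.
Sample 1 values → pooled ranks: 28→1, 0→9, 12→7, 8→8
Rank sum = 1 + 9 + 7 + 8 = 25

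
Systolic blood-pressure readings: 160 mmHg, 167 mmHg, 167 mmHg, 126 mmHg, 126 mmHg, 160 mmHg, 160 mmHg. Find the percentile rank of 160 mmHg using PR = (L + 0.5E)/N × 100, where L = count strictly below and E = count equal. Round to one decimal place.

N = 7.
Strictly below 160: 2. Equal to 160: 3.
PR = (2 + 0.5·3)/7 × 100 = 50.0

50.0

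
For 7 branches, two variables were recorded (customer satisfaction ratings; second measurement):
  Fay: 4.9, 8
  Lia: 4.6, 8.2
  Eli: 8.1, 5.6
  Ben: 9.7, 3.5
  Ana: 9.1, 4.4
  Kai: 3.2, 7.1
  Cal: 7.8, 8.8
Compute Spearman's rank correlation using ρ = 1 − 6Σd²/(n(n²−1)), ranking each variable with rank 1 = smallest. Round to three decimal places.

Ranks of variable 1: 3, 2, 5, 7, 6, 1, 4
Ranks of variable 2: 5, 6, 3, 1, 2, 4, 7
d = r₁ − r₂: -2, -4, 2, 6, 4, -3, -3
d²: 4, 16, 4, 36, 16, 9, 9; Σd² = 94
ρ = 1 − 6·94/(7·48) = 1 − 564/336 = -0.679

-0.679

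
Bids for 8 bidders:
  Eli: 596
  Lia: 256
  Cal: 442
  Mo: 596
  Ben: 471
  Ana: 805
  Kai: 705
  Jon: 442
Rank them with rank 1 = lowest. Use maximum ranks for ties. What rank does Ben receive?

4

Sorted (ascending): 256, 442, 442, 471, 596, 596, 705, 805
The 2 values of 442 occupy positions 2–3 → each gets rank 3.
The 2 values of 596 occupy positions 5–6 → each gets rank 6.
Ben has value 471 → rank 4.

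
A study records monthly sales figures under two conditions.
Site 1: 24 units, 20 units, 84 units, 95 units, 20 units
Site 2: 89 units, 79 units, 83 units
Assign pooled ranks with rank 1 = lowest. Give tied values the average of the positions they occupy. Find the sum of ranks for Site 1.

20

Sorted (ascending): 20, 20, 24, 79, 83, 84, 89, 95
The 2 values of 20 occupy positions 1–2 → average rank (1+2)/2 = 1.5.
Site 1 values → pooled ranks: 24→3, 20→1.5, 84→6, 95→8, 20→1.5
Rank sum = 3 + 1.5 + 6 + 8 + 1.5 = 20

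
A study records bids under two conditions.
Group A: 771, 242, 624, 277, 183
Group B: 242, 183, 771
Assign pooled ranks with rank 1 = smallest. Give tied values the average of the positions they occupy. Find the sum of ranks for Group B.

12.5

Sorted (ascending): 183, 183, 242, 242, 277, 624, 771, 771
The 2 values of 183 occupy positions 1–2 → average rank (1+2)/2 = 1.5.
The 2 values of 242 occupy positions 3–4 → average rank (3+4)/2 = 3.5.
The 2 values of 771 occupy positions 7–8 → average rank (7+8)/2 = 7.5.
Group B values → pooled ranks: 242→3.5, 183→1.5, 771→7.5
Rank sum = 3.5 + 1.5 + 7.5 = 12.5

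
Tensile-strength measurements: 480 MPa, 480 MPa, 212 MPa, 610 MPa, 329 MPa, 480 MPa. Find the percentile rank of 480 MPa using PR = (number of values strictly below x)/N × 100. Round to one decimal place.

N = 6.
Strictly below 480: 2. Equal to 480: 3.
PR = 2/6 × 100 = 33.3

33.3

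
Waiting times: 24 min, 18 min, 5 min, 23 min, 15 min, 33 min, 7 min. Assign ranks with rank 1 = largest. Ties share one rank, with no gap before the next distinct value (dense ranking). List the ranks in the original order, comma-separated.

Sorted (descending): 33, 24, 23, 18, 15, 7, 5
No ties — each value takes its position as its rank.

2, 4, 7, 3, 5, 1, 6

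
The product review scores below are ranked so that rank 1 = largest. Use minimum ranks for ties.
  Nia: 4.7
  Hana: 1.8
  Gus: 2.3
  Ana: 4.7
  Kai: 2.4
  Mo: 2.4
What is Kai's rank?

Sorted (descending): 4.7, 4.7, 2.4, 2.4, 2.3, 1.8
The 2 values of 4.7 occupy positions 1–2 → each gets rank 1.
The 2 values of 2.4 occupy positions 3–4 → each gets rank 3.
Kai has value 2.4 → rank 3.

3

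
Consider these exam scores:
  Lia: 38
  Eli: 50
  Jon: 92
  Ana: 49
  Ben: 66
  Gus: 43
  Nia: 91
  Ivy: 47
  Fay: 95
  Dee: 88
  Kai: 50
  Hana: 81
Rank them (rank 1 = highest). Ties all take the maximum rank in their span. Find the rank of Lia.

Sorted (descending): 95, 92, 91, 88, 81, 66, 50, 50, 49, 47, 43, 38
The 2 values of 50 occupy positions 7–8 → each gets rank 8.
Lia has value 38 → rank 12.

12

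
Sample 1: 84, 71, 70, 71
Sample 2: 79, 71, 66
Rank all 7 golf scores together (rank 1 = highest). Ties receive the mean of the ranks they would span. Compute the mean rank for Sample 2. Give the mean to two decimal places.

4.33

Sorted (descending): 84, 79, 71, 71, 71, 70, 66
The 3 values of 71 occupy positions 3–5 → average rank 4.
Sample 2 values → pooled ranks: 79→2, 71→4, 66→7
Mean rank = (2 + 4 + 7) / 3 = 4.33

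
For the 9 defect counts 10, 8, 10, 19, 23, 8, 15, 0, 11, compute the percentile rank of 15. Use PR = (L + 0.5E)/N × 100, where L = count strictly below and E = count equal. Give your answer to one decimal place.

72.2

N = 9.
Strictly below 15: 6. Equal to 15: 1.
PR = (6 + 0.5·1)/9 × 100 = 72.2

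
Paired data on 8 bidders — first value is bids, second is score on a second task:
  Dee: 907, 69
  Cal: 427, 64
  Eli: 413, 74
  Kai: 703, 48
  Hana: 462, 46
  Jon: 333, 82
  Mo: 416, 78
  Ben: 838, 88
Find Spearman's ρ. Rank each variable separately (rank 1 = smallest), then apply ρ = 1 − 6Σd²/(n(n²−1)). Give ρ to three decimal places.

-0.238

Ranks of variable 1: 8, 4, 2, 6, 5, 1, 3, 7
Ranks of variable 2: 4, 3, 5, 2, 1, 7, 6, 8
d = r₁ − r₂: 4, 1, -3, 4, 4, -6, -3, -1
d²: 16, 1, 9, 16, 16, 36, 9, 1; Σd² = 104
ρ = 1 − 6·104/(8·63) = 1 − 624/504 = -0.238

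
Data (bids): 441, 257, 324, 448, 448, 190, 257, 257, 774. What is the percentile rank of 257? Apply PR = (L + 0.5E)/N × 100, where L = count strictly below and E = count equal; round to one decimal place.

N = 9.
Strictly below 257: 1. Equal to 257: 3.
PR = (1 + 0.5·3)/9 × 100 = 27.8

27.8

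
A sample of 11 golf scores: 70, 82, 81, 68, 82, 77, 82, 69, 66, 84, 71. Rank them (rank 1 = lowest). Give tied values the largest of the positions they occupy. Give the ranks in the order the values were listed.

Sorted (ascending): 66, 68, 69, 70, 71, 77, 81, 82, 82, 82, 84
The 3 values of 82 occupy positions 8–10 → each gets rank 10.

4, 10, 7, 2, 10, 6, 10, 3, 1, 11, 5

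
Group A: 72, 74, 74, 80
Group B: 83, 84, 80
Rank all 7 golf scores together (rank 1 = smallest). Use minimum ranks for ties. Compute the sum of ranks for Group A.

9

Sorted (ascending): 72, 74, 74, 80, 80, 83, 84
The 2 values of 74 occupy positions 2–3 → each gets rank 2.
The 2 values of 80 occupy positions 4–5 → each gets rank 4.
Group A values → pooled ranks: 72→1, 74→2, 74→2, 80→4
Rank sum = 1 + 2 + 2 + 4 = 9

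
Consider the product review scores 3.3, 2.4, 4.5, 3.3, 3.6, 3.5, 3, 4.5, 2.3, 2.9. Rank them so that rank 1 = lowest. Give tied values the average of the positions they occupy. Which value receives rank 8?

Sorted (ascending): 2.3, 2.4, 2.9, 3, 3.3, 3.3, 3.5, 3.6, 4.5, 4.5
The 2 values of 3.3 occupy positions 5–6 → average rank (5+6)/2 = 5.5.
The 2 values of 4.5 occupy positions 9–10 → average rank (9+10)/2 = 9.5.
Rank 8 → value 3.6.

3.6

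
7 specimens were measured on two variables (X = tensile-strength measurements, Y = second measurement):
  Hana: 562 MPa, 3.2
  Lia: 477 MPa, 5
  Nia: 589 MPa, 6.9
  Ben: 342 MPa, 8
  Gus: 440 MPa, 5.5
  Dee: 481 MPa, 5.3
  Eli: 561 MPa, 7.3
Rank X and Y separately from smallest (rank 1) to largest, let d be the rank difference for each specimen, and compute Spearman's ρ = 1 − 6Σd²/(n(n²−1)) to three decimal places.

Ranks of variable 1: 6, 3, 7, 1, 2, 4, 5
Ranks of variable 2: 1, 2, 5, 7, 4, 3, 6
d = r₁ − r₂: 5, 1, 2, -6, -2, 1, -1
d²: 25, 1, 4, 36, 4, 1, 1; Σd² = 72
ρ = 1 − 6·72/(7·48) = 1 − 432/336 = -0.286

-0.286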